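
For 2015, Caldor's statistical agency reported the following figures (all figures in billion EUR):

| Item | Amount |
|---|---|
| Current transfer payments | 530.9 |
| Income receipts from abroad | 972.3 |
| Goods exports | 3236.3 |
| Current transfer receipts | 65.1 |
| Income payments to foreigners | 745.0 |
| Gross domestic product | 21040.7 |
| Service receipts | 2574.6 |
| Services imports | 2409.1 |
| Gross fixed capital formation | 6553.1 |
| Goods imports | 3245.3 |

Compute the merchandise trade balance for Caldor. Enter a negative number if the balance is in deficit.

-9.0

Goods balance = 3236.3 - 3245.3 = -9.0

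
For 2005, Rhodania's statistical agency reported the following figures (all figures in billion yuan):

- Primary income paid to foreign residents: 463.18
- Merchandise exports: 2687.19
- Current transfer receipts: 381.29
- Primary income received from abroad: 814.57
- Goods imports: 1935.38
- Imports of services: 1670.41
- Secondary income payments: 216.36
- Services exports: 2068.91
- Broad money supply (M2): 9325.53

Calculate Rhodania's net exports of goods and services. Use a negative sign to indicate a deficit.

Goods balance = 2687.19 - 1935.38 = 751.81
Services balance = 2068.91 - 1670.41 = 398.50
Trade balance (goods + services) = 751.81 + 398.50 = 1150.31

1150.31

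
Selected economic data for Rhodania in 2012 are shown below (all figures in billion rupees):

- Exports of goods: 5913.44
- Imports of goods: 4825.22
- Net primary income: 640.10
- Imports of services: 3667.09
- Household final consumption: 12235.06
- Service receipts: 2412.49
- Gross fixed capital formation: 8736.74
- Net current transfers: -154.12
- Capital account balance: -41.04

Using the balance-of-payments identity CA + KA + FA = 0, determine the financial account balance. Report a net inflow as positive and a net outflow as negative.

Goods balance = 5913.44 - 4825.22 = 1088.22
Services balance = 2412.49 - 3667.09 = -1254.60
Trade balance (goods + services) = 1088.22 + (-1254.60) = -166.38
Net primary income = 640.10
Net secondary income = -154.12
Current account = -166.38 + 640.10 + (-154.12) = 319.60
Financial account = -(319.60 + (-41.04)) = -278.56

-278.56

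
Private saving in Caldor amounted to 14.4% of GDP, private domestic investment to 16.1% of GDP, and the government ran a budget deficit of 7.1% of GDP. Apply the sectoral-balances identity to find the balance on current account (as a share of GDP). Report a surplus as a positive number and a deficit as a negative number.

-8.8

By the sectoral-balances identity, CA = (S_private - I) + (T - G).
Private balance = 14.4 - 16.1 = -1.7
Government balance (T - G) = -7.1
CA = -1.7 + (-7.1) = -8.8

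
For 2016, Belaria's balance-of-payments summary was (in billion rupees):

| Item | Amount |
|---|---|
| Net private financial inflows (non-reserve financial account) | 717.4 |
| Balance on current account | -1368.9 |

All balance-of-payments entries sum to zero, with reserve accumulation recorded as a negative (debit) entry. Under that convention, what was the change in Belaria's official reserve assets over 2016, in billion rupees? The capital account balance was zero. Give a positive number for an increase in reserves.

-651.5

Official reserve transactions balance = -((-1368.9) + 717.4) = 651.5
An accumulation of reserves is recorded as a debit (negative entry), so the change in the stock of reserves is the negative of that balance.
Change in official reserves = -(651.5) = -651.5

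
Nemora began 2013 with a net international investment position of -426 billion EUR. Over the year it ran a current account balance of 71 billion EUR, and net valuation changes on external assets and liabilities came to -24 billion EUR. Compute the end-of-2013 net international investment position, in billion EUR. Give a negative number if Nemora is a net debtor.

-379

Change in NIIP = current account + net valuation change = 71 + (-24) = 47
End-of-year NIIP = -426 + 47 = -379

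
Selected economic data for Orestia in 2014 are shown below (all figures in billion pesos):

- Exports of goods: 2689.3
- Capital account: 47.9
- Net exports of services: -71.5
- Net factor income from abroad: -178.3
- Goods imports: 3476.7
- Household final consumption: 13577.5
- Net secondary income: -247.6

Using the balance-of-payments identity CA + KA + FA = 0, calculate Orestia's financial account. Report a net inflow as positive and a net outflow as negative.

1236.9

Goods balance = 2689.3 - 3476.7 = -787.4
Services balance = -71.5
Trade balance (goods + services) = -787.4 + (-71.5) = -858.9
Net primary income = -178.3
Net secondary income = -247.6
Current account = -858.9 + (-178.3) + (-247.6) = -1284.8
Financial account = -(-1284.8 + 47.9) = 1236.9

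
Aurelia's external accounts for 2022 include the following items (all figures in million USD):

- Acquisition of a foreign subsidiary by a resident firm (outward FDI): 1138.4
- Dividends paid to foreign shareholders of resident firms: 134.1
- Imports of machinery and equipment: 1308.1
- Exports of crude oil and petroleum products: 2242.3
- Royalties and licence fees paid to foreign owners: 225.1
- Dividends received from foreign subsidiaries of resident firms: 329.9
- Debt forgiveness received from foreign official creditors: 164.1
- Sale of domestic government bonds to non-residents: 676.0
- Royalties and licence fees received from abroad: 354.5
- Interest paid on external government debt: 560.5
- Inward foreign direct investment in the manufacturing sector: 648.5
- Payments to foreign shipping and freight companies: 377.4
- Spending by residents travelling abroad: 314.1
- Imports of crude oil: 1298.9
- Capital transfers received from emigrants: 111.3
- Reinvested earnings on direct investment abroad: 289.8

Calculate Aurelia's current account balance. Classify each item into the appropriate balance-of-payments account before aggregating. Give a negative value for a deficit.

Goods: 2242.3 - 1308.1 - 1298.9 = -364.7
Services: -314.1 - 377.4 + 354.5 - 225.1 = -562.1
Primary income: 289.8 - 560.5 + 329.9 - 134.1 = -74.9
Current account = (-364.7) + (-562.1) + (-74.9) = -1001.7
(Excluded from the current account — financial account: acquisition of a foreign subsidiary by a resident firm (outward FDI) 1138.4, sale of domestic government bonds to non-residents 676.0, inward foreign direct investment in the manufacturing sector 648.5; capital account: debt forgiveness received from foreign official creditors 164.1, capital transfers received from emigrants 111.3.)

-1001.7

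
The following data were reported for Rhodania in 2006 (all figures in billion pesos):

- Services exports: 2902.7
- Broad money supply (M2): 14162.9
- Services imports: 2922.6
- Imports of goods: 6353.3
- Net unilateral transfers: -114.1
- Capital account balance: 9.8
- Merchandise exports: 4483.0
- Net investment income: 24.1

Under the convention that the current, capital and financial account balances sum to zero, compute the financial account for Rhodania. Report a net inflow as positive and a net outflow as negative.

1970.4

Goods balance = 4483.0 - 6353.3 = -1870.3
Services balance = 2902.7 - 2922.6 = -19.9
Trade balance (goods + services) = -1870.3 + (-19.9) = -1890.2
Net primary income = 24.1
Net secondary income = -114.1
Current account = -1890.2 + 24.1 + (-114.1) = -1980.2
Financial account = -(-1980.2 + 9.8) = 1970.4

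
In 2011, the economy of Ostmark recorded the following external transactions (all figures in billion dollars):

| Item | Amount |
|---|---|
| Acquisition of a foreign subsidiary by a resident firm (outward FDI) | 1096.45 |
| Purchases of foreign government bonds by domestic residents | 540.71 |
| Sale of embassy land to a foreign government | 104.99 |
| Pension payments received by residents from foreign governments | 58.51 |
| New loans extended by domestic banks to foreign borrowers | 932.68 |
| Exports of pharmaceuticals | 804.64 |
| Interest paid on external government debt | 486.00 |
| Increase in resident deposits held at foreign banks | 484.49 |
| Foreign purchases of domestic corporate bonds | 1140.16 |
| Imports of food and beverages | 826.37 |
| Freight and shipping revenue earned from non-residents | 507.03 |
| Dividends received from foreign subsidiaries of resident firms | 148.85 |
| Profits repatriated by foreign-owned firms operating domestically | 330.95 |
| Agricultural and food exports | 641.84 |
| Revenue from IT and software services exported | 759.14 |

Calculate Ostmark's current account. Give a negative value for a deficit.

1276.69

Goods: 641.84 + 804.64 - 826.37 = 620.11
Services: 507.03 + 759.14 = 1266.17
Primary income: -486.00 - 330.95 + 148.85 = -668.10
Secondary income: 58.51
Current account = 620.11 + 1266.17 + (-668.10) + 58.51 = 1276.69
(Excluded from the current account — financial account: acquisition of a foreign subsidiary by a resident firm (outward FDI) 1096.45, purchases of foreign government bonds by domestic residents 540.71, new loans extended by domestic banks to foreign borrowers 932.68, increase in resident deposits held at foreign banks 484.49, foreign purchases of domestic corporate bonds 1140.16; capital account: sale of embassy land to a foreign government 104.99.)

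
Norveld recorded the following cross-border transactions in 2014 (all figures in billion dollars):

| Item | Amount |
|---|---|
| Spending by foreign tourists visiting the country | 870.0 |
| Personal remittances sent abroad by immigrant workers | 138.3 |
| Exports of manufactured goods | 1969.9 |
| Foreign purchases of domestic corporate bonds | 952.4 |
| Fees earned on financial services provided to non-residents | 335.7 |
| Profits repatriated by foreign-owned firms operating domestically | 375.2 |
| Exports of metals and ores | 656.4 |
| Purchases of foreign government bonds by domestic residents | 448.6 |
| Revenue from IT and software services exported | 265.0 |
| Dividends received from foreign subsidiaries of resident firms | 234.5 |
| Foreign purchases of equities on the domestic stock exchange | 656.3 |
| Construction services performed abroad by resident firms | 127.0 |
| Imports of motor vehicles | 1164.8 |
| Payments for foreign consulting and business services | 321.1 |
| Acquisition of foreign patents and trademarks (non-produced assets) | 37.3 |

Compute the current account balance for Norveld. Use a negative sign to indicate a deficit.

Goods: 1969.9 + 656.4 - 1164.8 = 1461.5
Services: 335.7 + 870.0 + 127.0 + 265.0 - 321.1 = 1276.6
Primary income: -375.2 + 234.5 = -140.7
Secondary income: -138.3
Current account = 1461.5 + 1276.6 + (-140.7) + (-138.3) = 2459.1
(Excluded from the current account — financial account: foreign purchases of domestic corporate bonds 952.4, purchases of foreign government bonds by domestic residents 448.6, foreign purchases of equities on the domestic stock exchange 656.3; capital account: acquisition of foreign patents and trademarks (non-produced assets) 37.3.)

2459.1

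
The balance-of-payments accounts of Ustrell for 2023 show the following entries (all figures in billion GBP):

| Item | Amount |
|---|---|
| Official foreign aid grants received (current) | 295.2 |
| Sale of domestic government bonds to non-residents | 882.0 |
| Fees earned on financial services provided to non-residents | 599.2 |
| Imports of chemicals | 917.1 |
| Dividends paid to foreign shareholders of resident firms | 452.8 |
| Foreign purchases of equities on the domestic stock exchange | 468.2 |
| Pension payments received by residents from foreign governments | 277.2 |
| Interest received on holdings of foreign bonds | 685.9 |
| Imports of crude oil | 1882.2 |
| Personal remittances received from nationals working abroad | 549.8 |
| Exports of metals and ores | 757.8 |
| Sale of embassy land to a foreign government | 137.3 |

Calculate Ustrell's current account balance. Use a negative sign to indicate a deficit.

-87.0

Goods: -917.1 - 1882.2 + 757.8 = -2041.5
Services: 599.2
Primary income: -452.8 + 685.9 = 233.1
Secondary income: 549.8 + 295.2 + 277.2 = 1122.2
Current account = (-2041.5) + 599.2 + 233.1 + 1122.2 = -87.0
(Excluded from the current account — financial account: sale of domestic government bonds to non-residents 882.0, foreign purchases of equities on the domestic stock exchange 468.2; capital account: sale of embassy land to a foreign government 137.3.)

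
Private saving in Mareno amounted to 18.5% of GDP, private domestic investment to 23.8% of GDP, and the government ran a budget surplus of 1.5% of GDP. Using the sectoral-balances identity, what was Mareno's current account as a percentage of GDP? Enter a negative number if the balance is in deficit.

-3.8

By the sectoral-balances identity, CA = (S_private - I) + (T - G).
Private balance = 18.5 - 23.8 = -5.3
Government balance (T - G) = 1.5
CA = -5.3 + 1.5 = -3.8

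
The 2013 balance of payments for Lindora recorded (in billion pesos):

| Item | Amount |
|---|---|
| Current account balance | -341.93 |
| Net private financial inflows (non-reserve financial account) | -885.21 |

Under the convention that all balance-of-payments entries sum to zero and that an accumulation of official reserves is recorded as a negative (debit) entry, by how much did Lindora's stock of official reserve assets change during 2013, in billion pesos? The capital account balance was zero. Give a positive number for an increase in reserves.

-1227.14

Official reserve transactions balance = -((-341.93) + (-885.21)) = 1227.14
An accumulation of reserves is recorded as a debit (negative entry), so the change in the stock of reserves is the negative of that balance.
Change in official reserves = -(1227.14) = -1227.14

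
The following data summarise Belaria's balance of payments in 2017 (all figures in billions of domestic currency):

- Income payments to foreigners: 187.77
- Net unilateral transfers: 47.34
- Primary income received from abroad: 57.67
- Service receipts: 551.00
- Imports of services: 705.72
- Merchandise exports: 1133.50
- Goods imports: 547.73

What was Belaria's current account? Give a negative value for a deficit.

348.29

Goods balance = 1133.50 - 547.73 = 585.77
Services balance = 551.00 - 705.72 = -154.72
Trade balance (goods + services) = 585.77 + (-154.72) = 431.05
Net primary income = 57.67 - 187.77 = -130.10
Net secondary income = 47.34
Current account = 431.05 + (-130.10) + 47.34 = 348.29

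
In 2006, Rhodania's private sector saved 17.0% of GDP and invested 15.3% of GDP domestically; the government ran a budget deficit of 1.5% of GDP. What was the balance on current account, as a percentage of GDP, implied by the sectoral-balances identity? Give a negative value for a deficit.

0.2

By the sectoral-balances identity, CA = (S_private - I) + (T - G).
Private balance = 17.0 - 15.3 = 1.7
Government balance (T - G) = -1.5
CA = 1.7 + (-1.5) = 0.2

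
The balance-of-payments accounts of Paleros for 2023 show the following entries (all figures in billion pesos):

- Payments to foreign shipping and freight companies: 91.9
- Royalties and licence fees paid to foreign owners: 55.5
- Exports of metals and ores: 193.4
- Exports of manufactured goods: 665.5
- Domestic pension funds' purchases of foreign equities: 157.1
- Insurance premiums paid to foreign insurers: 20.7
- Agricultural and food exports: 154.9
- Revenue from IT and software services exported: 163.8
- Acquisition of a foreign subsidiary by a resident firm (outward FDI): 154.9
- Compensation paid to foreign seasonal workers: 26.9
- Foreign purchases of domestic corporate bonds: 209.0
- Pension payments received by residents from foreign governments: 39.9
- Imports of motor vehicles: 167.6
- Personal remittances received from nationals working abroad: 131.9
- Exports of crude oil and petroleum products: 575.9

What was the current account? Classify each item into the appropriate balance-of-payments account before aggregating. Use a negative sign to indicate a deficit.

1562.7

Goods: 665.5 + 193.4 + 575.9 - 167.6 + 154.9 = 1422.1
Services: -55.5 - 20.7 + 163.8 - 91.9 = -4.3
Primary income: -26.9
Secondary income: 39.9 + 131.9 = 171.8
Current account = 1422.1 + (-4.3) + (-26.9) + 171.8 = 1562.7
(Excluded from the current account — financial account: domestic pension funds' purchases of foreign equities 157.1, acquisition of a foreign subsidiary by a resident firm (outward FDI) 154.9, foreign purchases of domestic corporate bonds 209.0.)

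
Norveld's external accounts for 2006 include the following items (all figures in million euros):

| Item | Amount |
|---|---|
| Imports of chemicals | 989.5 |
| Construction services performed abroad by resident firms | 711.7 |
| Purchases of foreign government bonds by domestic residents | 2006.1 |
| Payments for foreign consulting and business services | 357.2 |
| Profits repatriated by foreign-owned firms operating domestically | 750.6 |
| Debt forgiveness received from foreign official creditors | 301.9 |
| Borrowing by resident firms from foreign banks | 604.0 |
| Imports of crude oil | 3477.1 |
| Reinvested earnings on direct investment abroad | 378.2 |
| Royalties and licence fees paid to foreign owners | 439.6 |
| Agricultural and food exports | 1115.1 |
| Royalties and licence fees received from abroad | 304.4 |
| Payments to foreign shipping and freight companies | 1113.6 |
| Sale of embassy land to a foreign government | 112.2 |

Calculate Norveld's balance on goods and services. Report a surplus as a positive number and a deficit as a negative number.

-4245.8

Goods: -3477.1 - 989.5 + 1115.1 = -3351.5
Services: -357.2 + 304.4 - 439.6 - 1113.6 + 711.7 = -894.3
Trade balance = -3351.5 + (-894.3) = -4245.8
(Excluded from the trade balance — financial account: purchases of foreign government bonds by domestic residents 2006.1, borrowing by resident firms from foreign banks 604.0; primary income: profits repatriated by foreign-owned firms operating domestically 750.6, reinvested earnings on direct investment abroad 378.2; capital account: debt forgiveness received from foreign official creditors 301.9, sale of embassy land to a foreign government 112.2.)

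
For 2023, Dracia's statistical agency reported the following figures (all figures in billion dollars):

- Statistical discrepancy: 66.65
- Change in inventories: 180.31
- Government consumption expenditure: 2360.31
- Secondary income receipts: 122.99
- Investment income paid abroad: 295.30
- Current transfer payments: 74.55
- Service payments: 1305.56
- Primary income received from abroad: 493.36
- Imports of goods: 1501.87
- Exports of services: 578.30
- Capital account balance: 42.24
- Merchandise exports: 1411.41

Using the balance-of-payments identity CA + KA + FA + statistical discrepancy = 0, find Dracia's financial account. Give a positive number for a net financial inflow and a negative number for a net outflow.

Goods balance = 1411.41 - 1501.87 = -90.46
Services balance = 578.30 - 1305.56 = -727.26
Trade balance (goods + services) = -90.46 + (-727.26) = -817.72
Net primary income = 493.36 - 295.30 = 198.06
Net secondary income = 122.99 - 74.55 = 48.44
Current account = -817.72 + 198.06 + 48.44 = -571.22
Financial account = -(-571.22 + 42.24 + 66.65) = 462.33

462.33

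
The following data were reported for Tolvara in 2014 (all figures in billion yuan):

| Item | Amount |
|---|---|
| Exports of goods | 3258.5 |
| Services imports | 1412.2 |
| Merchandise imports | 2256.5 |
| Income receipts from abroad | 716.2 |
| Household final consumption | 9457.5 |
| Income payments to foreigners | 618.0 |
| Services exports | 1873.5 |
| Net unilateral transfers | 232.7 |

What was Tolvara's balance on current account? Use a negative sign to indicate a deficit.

1794.2

Goods balance = 3258.5 - 2256.5 = 1002.0
Services balance = 1873.5 - 1412.2 = 461.3
Trade balance (goods + services) = 1002.0 + 461.3 = 1463.3
Net primary income = 716.2 - 618.0 = 98.2
Net secondary income = 232.7
Current account = 1463.3 + 98.2 + 232.7 = 1794.2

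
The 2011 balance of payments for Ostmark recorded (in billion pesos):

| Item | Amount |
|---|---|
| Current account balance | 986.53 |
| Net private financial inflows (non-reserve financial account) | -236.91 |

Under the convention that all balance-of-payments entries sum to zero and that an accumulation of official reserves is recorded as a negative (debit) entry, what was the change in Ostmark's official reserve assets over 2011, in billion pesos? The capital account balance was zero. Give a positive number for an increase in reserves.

Official reserve transactions balance = -(986.53 + (-236.91)) = -749.62
An accumulation of reserves is recorded as a debit (negative entry), so the change in the stock of reserves is the negative of that balance.
Change in official reserves = -(-749.62) = 749.62

749.62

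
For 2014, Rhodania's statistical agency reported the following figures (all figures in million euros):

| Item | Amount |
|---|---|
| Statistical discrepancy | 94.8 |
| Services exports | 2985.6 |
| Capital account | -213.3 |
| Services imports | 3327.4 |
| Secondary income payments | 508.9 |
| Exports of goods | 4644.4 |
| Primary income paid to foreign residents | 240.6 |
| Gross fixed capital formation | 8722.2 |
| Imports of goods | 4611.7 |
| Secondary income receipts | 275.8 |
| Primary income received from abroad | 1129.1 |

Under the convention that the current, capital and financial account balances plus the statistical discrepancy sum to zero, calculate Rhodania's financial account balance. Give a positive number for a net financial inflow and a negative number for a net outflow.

-227.8

Goods balance = 4644.4 - 4611.7 = 32.7
Services balance = 2985.6 - 3327.4 = -341.8
Trade balance (goods + services) = 32.7 + (-341.8) = -309.1
Net primary income = 1129.1 - 240.6 = 888.5
Net secondary income = 275.8 - 508.9 = -233.1
Current account = -309.1 + 888.5 + (-233.1) = 346.3
Financial account = -(346.3 + (-213.3) + 94.8) = -227.8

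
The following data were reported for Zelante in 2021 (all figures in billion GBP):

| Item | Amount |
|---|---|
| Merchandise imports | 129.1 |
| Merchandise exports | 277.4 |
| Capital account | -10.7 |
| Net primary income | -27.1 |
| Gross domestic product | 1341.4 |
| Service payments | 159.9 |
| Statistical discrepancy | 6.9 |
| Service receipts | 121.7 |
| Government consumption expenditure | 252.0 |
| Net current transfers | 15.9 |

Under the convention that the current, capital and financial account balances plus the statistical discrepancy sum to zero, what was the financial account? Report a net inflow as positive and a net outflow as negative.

-95.1

Goods balance = 277.4 - 129.1 = 148.3
Services balance = 121.7 - 159.9 = -38.2
Trade balance (goods + services) = 148.3 + (-38.2) = 110.1
Net primary income = -27.1
Net secondary income = 15.9
Current account = 110.1 + (-27.1) + 15.9 = 98.9
Financial account = -(98.9 + (-10.7) + 6.9) = -95.1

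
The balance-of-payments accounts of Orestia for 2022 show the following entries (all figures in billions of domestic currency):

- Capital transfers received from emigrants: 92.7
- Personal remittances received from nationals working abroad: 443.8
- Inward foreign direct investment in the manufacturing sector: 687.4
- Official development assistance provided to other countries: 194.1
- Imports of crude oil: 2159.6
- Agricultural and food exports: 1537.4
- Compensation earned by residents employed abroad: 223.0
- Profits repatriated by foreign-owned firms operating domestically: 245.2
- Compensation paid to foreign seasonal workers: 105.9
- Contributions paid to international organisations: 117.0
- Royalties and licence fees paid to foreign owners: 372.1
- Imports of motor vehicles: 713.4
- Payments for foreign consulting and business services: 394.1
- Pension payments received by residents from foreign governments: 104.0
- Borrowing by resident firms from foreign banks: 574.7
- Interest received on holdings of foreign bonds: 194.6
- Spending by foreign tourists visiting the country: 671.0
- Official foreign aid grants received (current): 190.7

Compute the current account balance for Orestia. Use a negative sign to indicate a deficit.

-936.9

Goods: -713.4 - 2159.6 + 1537.4 = -1335.6
Services: -372.1 + 671.0 - 394.1 = -95.2
Primary income: 223.0 - 105.9 - 245.2 + 194.6 = 66.5
Secondary income: 443.8 + 104.0 - 117.0 + 190.7 - 194.1 = 427.4
Current account = (-1335.6) + (-95.2) + 66.5 + 427.4 = -936.9
(Excluded from the current account — capital account: capital transfers received from emigrants 92.7; financial account: inward foreign direct investment in the manufacturing sector 687.4, borrowing by resident firms from foreign banks 574.7.)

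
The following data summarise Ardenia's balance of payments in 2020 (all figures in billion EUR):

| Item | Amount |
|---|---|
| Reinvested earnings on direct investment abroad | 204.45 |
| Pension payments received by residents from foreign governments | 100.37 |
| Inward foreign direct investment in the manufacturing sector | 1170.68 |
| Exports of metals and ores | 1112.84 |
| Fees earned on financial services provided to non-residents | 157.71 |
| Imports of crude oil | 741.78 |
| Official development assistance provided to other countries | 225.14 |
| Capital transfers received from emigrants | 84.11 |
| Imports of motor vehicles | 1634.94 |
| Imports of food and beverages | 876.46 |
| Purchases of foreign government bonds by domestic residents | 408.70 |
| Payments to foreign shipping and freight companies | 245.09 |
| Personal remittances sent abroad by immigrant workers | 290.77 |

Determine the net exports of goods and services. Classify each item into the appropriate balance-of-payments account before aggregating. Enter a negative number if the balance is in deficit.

-2227.72

Goods: -876.46 - 741.78 + 1112.84 - 1634.94 = -2140.34
Services: -245.09 + 157.71 = -87.38
Trade balance = -2140.34 + (-87.38) = -2227.72
(Excluded from the trade balance — primary income: reinvested earnings on direct investment abroad 204.45; secondary income: pension payments received by residents from foreign governments 100.37, official development assistance provided to other countries 225.14, personal remittances sent abroad by immigrant workers 290.77; financial account: inward foreign direct investment in the manufacturing sector 1170.68, purchases of foreign government bonds by domestic residents 408.70; capital account: capital transfers received from emigrants 84.11.)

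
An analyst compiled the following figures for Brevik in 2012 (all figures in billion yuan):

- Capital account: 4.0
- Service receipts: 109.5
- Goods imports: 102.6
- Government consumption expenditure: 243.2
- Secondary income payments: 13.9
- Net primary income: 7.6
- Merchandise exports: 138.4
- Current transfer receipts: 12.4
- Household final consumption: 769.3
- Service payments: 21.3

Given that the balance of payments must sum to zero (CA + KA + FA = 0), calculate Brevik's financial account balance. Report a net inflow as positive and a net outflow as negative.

-134.1

Goods balance = 138.4 - 102.6 = 35.8
Services balance = 109.5 - 21.3 = 88.2
Trade balance (goods + services) = 35.8 + 88.2 = 124.0
Net primary income = 7.6
Net secondary income = 12.4 - 13.9 = -1.5
Current account = 124.0 + 7.6 + (-1.5) = 130.1
Financial account = -(130.1 + 4.0) = -134.1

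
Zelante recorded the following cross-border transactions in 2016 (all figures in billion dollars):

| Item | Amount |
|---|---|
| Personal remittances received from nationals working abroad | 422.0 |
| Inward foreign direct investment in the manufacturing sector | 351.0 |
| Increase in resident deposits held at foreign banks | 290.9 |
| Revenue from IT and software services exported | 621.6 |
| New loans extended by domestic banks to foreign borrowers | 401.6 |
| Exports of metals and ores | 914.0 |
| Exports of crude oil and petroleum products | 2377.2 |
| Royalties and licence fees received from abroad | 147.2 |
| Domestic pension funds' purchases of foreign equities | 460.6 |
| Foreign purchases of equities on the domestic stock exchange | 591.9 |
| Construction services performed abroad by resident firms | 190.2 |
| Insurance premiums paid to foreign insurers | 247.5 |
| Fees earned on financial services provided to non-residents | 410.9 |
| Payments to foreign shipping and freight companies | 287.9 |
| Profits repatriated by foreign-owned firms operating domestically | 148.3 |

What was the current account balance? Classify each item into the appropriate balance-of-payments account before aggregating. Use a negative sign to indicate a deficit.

4399.4

Goods: 2377.2 + 914.0 = 3291.2
Services: 621.6 - 287.9 + 147.2 + 410.9 + 190.2 - 247.5 = 834.5
Primary income: -148.3
Secondary income: 422.0
Current account = 3291.2 + 834.5 + (-148.3) + 422.0 = 4399.4
(Excluded from the current account — financial account: inward foreign direct investment in the manufacturing sector 351.0, increase in resident deposits held at foreign banks 290.9, new loans extended by domestic banks to foreign borrowers 401.6, domestic pension funds' purchases of foreign equities 460.6, foreign purchases of equities on the domestic stock exchange 591.9.)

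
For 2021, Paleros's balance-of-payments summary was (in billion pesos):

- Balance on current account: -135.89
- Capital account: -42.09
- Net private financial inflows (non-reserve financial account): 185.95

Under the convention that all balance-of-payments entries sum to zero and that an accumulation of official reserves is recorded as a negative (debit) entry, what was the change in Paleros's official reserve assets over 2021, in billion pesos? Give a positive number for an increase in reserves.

Official reserve transactions balance = -((-135.89) + (-42.09) + 185.95) = -7.97
An accumulation of reserves is recorded as a debit (negative entry), so the change in the stock of reserves is the negative of that balance.
Change in official reserves = -(-7.97) = 7.97

7.97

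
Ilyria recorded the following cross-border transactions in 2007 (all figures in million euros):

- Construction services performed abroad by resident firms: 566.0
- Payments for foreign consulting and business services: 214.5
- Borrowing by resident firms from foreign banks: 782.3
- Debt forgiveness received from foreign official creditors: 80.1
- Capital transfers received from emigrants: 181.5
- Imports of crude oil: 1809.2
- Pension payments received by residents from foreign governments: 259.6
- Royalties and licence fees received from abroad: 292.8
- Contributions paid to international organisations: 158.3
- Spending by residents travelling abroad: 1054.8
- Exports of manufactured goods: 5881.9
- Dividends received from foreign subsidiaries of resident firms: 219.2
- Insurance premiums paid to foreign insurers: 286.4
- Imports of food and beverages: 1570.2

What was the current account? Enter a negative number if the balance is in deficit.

2126.1

Goods: -1809.2 + 5881.9 - 1570.2 = 2502.5
Services: -214.5 + 292.8 + 566.0 - 286.4 - 1054.8 = -696.9
Primary income: 219.2
Secondary income: -158.3 + 259.6 = 101.3
Current account = 2502.5 + (-696.9) + 219.2 + 101.3 = 2126.1
(Excluded from the current account — financial account: borrowing by resident firms from foreign banks 782.3; capital account: debt forgiveness received from foreign official creditors 80.1, capital transfers received from emigrants 181.5.)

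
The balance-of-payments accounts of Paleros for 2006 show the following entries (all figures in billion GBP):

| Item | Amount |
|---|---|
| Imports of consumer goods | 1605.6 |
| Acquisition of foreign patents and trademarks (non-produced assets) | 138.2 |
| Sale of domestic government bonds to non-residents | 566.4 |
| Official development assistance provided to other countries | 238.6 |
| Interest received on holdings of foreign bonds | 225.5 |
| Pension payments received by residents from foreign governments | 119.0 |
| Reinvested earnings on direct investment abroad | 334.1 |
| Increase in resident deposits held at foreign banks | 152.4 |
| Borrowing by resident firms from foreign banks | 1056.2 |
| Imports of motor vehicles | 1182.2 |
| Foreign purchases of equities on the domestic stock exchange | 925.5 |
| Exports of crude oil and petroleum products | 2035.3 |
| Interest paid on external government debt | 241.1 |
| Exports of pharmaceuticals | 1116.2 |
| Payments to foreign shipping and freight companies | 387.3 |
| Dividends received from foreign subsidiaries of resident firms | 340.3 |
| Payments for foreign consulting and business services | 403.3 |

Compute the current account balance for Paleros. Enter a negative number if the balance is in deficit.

Goods: 2035.3 + 1116.2 - 1182.2 - 1605.6 = 363.7
Services: -387.3 - 403.3 = -790.6
Primary income: -241.1 + 340.3 + 225.5 + 334.1 = 658.8
Secondary income: -238.6 + 119.0 = -119.6
Current account = 363.7 + (-790.6) + 658.8 + (-119.6) = 112.3
(Excluded from the current account — capital account: acquisition of foreign patents and trademarks (non-produced assets) 138.2; financial account: sale of domestic government bonds to non-residents 566.4, increase in resident deposits held at foreign banks 152.4, borrowing by resident firms from foreign banks 1056.2, foreign purchases of equities on the domestic stock exchange 925.5.)

112.3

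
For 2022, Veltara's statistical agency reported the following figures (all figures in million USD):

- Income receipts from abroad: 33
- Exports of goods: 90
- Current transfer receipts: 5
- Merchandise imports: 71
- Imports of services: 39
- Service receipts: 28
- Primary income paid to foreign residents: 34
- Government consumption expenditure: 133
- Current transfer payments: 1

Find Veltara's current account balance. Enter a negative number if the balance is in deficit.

11

Goods balance = 90 - 71 = 19
Services balance = 28 - 39 = -11
Trade balance (goods + services) = 19 + (-11) = 8
Net primary income = 33 - 34 = -1
Net secondary income = 5 - 1 = 4
Current account = 8 + (-1) + 4 = 11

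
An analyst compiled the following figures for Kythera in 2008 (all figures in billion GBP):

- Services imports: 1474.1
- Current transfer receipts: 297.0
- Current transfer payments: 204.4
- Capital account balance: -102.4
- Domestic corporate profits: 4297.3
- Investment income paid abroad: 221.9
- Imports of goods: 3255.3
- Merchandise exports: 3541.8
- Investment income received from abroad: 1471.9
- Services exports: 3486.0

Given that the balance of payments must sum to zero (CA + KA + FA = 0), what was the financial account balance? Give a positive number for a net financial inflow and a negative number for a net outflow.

-3538.6

Goods balance = 3541.8 - 3255.3 = 286.5
Services balance = 3486.0 - 1474.1 = 2011.9
Trade balance (goods + services) = 286.5 + 2011.9 = 2298.4
Net primary income = 1471.9 - 221.9 = 1250.0
Net secondary income = 297.0 - 204.4 = 92.6
Current account = 2298.4 + 1250.0 + 92.6 = 3641.0
Financial account = -(3641.0 + (-102.4)) = -3538.6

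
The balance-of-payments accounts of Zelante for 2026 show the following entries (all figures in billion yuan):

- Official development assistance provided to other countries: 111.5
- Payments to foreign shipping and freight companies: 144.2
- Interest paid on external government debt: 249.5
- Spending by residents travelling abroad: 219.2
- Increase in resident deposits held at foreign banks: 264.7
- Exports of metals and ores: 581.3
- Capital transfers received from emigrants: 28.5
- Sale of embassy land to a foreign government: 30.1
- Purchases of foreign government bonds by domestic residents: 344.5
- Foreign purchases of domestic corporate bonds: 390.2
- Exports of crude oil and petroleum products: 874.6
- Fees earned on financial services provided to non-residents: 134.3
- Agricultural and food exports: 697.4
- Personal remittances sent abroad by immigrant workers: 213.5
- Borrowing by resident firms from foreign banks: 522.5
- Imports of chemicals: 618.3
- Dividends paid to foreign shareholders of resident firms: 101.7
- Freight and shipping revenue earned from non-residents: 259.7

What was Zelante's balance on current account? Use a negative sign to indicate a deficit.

889.4

Goods: 697.4 - 618.3 + 581.3 + 874.6 = 1535.0
Services: -219.2 + 259.7 + 134.3 - 144.2 = 30.6
Primary income: -101.7 - 249.5 = -351.2
Secondary income: -111.5 - 213.5 = -325.0
Current account = 1535.0 + 30.6 + (-351.2) + (-325.0) = 889.4
(Excluded from the current account — financial account: increase in resident deposits held at foreign banks 264.7, purchases of foreign government bonds by domestic residents 344.5, foreign purchases of domestic corporate bonds 390.2, borrowing by resident firms from foreign banks 522.5; capital account: capital transfers received from emigrants 28.5, sale of embassy land to a foreign government 30.1.)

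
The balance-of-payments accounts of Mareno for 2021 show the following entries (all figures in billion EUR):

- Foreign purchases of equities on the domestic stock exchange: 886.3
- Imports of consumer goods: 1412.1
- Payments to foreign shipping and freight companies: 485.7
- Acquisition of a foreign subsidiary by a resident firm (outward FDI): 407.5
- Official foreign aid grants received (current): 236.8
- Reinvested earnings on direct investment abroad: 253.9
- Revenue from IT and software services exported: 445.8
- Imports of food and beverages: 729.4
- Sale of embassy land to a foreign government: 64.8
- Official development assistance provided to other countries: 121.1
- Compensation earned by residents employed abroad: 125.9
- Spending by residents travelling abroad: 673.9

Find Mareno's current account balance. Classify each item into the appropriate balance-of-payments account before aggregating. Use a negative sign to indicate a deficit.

-2359.8

Goods: -729.4 - 1412.1 = -2141.5
Services: 445.8 - 485.7 - 673.9 = -713.8
Primary income: 253.9 + 125.9 = 379.8
Secondary income: -121.1 + 236.8 = 115.7
Current account = (-2141.5) + (-713.8) + 379.8 + 115.7 = -2359.8
(Excluded from the current account — financial account: foreign purchases of equities on the domestic stock exchange 886.3, acquisition of a foreign subsidiary by a resident firm (outward FDI) 407.5; capital account: sale of embassy land to a foreign government 64.8.)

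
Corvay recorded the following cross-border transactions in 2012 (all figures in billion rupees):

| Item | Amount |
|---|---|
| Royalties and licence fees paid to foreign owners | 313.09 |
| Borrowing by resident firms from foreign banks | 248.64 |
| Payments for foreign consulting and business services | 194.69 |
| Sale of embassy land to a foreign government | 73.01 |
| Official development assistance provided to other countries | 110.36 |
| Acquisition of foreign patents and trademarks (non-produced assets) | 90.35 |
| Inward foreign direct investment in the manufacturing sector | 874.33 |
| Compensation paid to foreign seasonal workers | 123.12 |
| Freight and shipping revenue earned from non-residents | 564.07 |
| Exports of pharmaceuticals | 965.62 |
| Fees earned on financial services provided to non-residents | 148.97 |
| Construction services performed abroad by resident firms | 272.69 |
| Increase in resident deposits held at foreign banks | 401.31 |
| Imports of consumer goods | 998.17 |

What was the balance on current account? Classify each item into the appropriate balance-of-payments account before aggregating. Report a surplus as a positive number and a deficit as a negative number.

Goods: 965.62 - 998.17 = -32.55
Services: 564.07 + 148.97 + 272.69 - 313.09 - 194.69 = 477.95
Primary income: -123.12
Secondary income: -110.36
Current account = (-32.55) + 477.95 + (-123.12) + (-110.36) = 211.92
(Excluded from the current account — financial account: borrowing by resident firms from foreign banks 248.64, inward foreign direct investment in the manufacturing sector 874.33, increase in resident deposits held at foreign banks 401.31; capital account: sale of embassy land to a foreign government 73.01, acquisition of foreign patents and trademarks (non-produced assets) 90.35.)

211.92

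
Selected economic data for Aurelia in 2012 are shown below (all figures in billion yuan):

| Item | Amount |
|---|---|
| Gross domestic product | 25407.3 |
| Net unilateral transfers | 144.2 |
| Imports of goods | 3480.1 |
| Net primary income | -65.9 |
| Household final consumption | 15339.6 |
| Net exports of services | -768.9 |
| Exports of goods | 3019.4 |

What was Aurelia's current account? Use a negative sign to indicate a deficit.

Goods balance = 3019.4 - 3480.1 = -460.7
Services balance = -768.9
Trade balance (goods + services) = -460.7 + (-768.9) = -1229.6
Net primary income = -65.9
Net secondary income = 144.2
Current account = -1229.6 + (-65.9) + 144.2 = -1151.3

-1151.3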